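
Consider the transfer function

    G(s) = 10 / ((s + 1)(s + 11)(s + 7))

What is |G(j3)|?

Substitute s = j3: numerator = 10, denominator = -94 + j258.
|G(j3)| = |10| / |-94 + j258| = 10 / 274.59 ≈ 0.03642.

|G(j3)| ≈ 0.03642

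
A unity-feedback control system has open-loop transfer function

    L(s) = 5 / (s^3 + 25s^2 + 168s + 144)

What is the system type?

Type 0

The denominator has no factor of s at the origin — no free integrator — so this is a Type 0 system.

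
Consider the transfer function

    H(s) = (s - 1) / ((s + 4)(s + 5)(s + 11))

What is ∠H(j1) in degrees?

At s = j1: numerator = -1 + j1, denominator = 200 + j118.
∠H = ∠num − ∠den = 135° − (30.541°) = 104.5°.

∠H(j1) ≈ 104.5°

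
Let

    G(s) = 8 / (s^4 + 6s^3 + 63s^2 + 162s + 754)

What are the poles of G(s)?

The poles are the roots of the denominator s^4 + 6s^3 + 63s^2 + 162s + 754 = 0.
No real roots exist; factor into two real quadratics: (s^2 + 2s + 26)(s^2 + 4s + 29) = 0.
Each quadratic gives a conjugate pair via the quadratic formula.

s = -1 + 5j, -1 - 5j, -2 + 5j, -2 - 5j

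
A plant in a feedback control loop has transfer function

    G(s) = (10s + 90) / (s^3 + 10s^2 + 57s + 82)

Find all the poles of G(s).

s = -4 + 5j, -4 - 5j, -2

The poles are the roots of the denominator s^3 + 10s^2 + 57s + 82 = 0.
Trying s = -2: the polynomial evaluates to 0, so (s + 2) is a factor.
Dividing out leaves s^2 + 8s + 41 = 0.
The quadratic formula then gives s = -4 ± 5j.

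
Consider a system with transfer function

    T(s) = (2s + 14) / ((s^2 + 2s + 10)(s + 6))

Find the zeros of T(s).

s = -7

Set the numerator to zero: 2s + 14 = 0, i.e. 2·(s + 7) = 0.
So s = -7.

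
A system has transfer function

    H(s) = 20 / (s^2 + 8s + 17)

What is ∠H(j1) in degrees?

At s = j1: numerator = 20, denominator = 16 + j8.
∠H = ∠num − ∠den = 0° − (26.565°) = -26.57°.

∠H(j1) ≈ -26.57°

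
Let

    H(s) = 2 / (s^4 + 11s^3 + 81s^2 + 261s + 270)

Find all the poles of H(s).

s = -3 ± 6j, -2, -3

The poles are the roots of the denominator s^4 + 11s^3 + 81s^2 + 261s + 270 = 0.
Trying s = -2: the polynomial evaluates to 0, so (s + 2) is a factor.
Dividing out leaves s^3 + 9s^2 + 63s + 135 = 0.
This factors further as (s^2 + 6s + 45)(s + 3) = 0.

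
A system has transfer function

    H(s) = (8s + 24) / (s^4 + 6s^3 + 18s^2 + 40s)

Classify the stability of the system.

The denominator s^4 + 6s^3 + 18s^2 + 40s factors as s(s^2 + 2s + 10)(s + 4), giving poles at s = 0, -1 + 3j, -1 - 3j, -4.
Since the simple pole(s) at s = 0 lie on the jω-axis with none in the right half-plane, the system is marginally stable.

marginally stable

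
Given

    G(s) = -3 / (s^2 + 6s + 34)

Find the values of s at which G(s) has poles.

The poles are the roots of the denominator s^2 + 6s + 34 = 0.
Using the quadratic formula: s = (-6 ± √(-100))/2 = -3 ± 5j.

s = -3 + 5j, -3 - 5j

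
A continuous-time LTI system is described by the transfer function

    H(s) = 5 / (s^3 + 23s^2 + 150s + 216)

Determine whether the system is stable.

The denominator s^3 + 23s^2 + 150s + 216 factors as (s + 12)(s + 2)(s + 9), giving poles at s = -12, -2, -9.
Since all poles lie strictly in the left half-plane, the system is stable.

stable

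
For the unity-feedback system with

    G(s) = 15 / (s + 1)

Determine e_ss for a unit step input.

G(s) has no poles at the origin.
This is a Type 0 system. Kp = lim_{s→0} G(s) = 15/1.
e_ss = 1/(1 + Kp) = 1/(1 + 15) = 1/16 ≈ 0.06250.

e_ss = 0.06250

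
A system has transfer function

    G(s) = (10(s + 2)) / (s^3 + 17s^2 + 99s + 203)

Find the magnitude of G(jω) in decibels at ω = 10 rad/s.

|G(j10)|_dB ≈ -23.3 dB

Substitute s = j10: numerator = 20 + j100, denominator = -1497 - j10.
|G(j10)| = |20 + j100| / |-1497 - j10| = 101.98 / 1497.0 ≈ 0.06812.
In decibels: 20·log₁₀(0.06812) ≈ -23.3 dB.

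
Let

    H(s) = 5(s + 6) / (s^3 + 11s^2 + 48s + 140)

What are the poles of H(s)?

s = -2 + 4j, -2 - 4j, -7

The poles are the roots of the denominator s^3 + 11s^2 + 48s + 140 = 0.
Trying s = -7: the polynomial evaluates to 0, so (s + 7) is a factor.
Dividing out leaves s^2 + 4s + 20 = 0.
The quadratic formula then gives s = -2 ± 4j.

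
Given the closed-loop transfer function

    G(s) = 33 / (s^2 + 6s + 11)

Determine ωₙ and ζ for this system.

ωₙ ≈ 3.317 rad/s, ζ ≈ 0.9045

Compare the denominator to the standard form s^2 + 2ζωₙs + ωₙ².
ωₙ² = 11, so ωₙ = √11 ≈ 3.317 rad/s.
2ζωₙ = 6, so ζ = 6/(2·√11) ≈ 0.9045.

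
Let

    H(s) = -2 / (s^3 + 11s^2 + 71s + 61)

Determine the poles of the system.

s = -5 + 6j, -5 - 6j, -1

The poles are the roots of the denominator s^3 + 11s^2 + 71s + 61 = 0.
Trying s = -1: the polynomial evaluates to 0, so (s + 1) is a factor.
Dividing out leaves s^2 + 10s + 61 = 0.
The quadratic formula then gives s = -5 ± 6j.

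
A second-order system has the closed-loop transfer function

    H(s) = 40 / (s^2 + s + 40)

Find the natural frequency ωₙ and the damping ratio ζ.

Compare the denominator to the standard form s^2 + 2ζωₙs + ωₙ².
ωₙ² = 40, so ωₙ = √40 ≈ 6.325 rad/s.
2ζωₙ = 1, so ζ = 1/(2·√40) ≈ 0.07906.
With ζ = 0.07906 the response is underdamped.

ωₙ ≈ 6.325 rad/s, ζ ≈ 0.07906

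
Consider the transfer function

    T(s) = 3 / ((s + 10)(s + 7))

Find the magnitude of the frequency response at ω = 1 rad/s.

|T(j1)| ≈ 0.04222

Substitute s = j1: numerator = 3, denominator = 69 + j17.
|T(j1)| = |3| / |69 + j17| = 3 / 71.063 ≈ 0.04222.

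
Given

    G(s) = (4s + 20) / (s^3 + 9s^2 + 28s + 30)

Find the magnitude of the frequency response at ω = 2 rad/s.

Substitute s = j2: numerator = 20 + j8, denominator = -6 + j48.
|G(j2)| = |20 + j8| / |-6 + j48| = 21.541 / 48.374 ≈ 0.4453.

|G(j2)| ≈ 0.4453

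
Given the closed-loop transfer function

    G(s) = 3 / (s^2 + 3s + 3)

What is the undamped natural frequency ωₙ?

Compare the denominator to the standard form s^2 + 2ζωₙs + ωₙ².
ωₙ² = 3, so ωₙ = √3 ≈ 1.732 rad/s.

ωₙ ≈ 1.732 rad/s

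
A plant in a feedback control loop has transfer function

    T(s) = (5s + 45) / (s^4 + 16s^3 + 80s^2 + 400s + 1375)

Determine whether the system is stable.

The denominator s^4 + 16s^3 + 80s^2 + 400s + 1375 factors as (s^2 + 25)(s + 11)(s + 5), giving poles at s = 5j, -5j, -11, -5.
Since the simple pole(s) at s = ±5j lie on the jω-axis with none in the right half-plane, the system is marginally stable.

marginally stable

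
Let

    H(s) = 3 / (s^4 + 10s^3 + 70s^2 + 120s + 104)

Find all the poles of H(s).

s = -4 + 6j, -4 - 6j, -1 + j, -1 - j

The poles are the roots of the denominator s^4 + 10s^3 + 70s^2 + 120s + 104 = 0.
No real roots exist; factor into two real quadratics: (s^2 + 8s + 52)(s^2 + 2s + 2) = 0.
Each quadratic gives a conjugate pair via the quadratic formula.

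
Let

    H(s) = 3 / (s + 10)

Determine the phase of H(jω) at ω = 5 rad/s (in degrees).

∠H(j5) ≈ -26.57°

At s = j5: numerator = 3, denominator = 10 + j5.
∠H = ∠num − ∠den = 0° − (26.565°) = -26.57°.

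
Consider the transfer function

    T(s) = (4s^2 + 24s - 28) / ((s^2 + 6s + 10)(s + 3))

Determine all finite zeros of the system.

Set the numerator to zero: 4s^2 + 24s - 28 = 0, i.e. 4·(s^2 + 6s - 7) = 0.
Factoring: (s + 7)(s - 1) = 0.

s = -7, 1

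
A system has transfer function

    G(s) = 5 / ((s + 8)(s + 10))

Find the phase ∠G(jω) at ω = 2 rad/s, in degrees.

At s = j2: numerator = 5, denominator = 76 + j36.
∠G = ∠num − ∠den = 0° − (25.346°) = -25.35°.

∠G(j2) ≈ -25.35°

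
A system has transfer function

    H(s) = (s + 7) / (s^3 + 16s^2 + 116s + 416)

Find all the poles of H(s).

s = -4 ± 6j, -8

The poles are the roots of the denominator s^3 + 16s^2 + 116s + 416 = 0.
Trying s = -8: the polynomial evaluates to 0, so (s + 8) is a factor.
Dividing out leaves s^2 + 8s + 52 = 0.
The quadratic formula then gives s = -4 ± 6j.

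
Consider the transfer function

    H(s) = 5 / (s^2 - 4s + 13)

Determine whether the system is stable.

unstable

The denominator s^2 - 4s + 13 factors as (s^2 - 4s + 13), giving poles at s = 2 ± 3j.
Since the pole(s) at s = 2 ± 3j lie in the right half-plane, the system is unstable.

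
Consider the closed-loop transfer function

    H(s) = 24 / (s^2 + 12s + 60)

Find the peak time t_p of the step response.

t_p ≈ 0.6413 s

Comparing s^2 + 12s + 60 to s^2 + 2ζωₙs + ωₙ²: ωₙ = √60 ≈ 7.746 rad/s and ζ = 12/(2·√60) ≈ 0.7746.
ζωₙ = 12/2 = 6, so ω_d = ωₙ√(1−ζ²) = √(ωₙ² − (ζωₙ)²) = √(60 − 6²) = √24 ≈ 4.899 rad/s.
t_p = π/ω_d = π/4.899 ≈ 0.6413 s.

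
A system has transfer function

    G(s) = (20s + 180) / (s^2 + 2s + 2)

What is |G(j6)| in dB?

Substitute s = j6: numerator = 180 + j120, denominator = -34 + j12.
|G(j6)| = |180 + j120| / |-34 + j12| = 216.33 / 36.056 = 6.
In decibels: 20·log₁₀(6) ≈ 15.6 dB.

|G(j6)|_dB ≈ 15.6 dB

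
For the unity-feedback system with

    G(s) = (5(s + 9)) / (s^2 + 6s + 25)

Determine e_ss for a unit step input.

G(s) has no poles at the origin.
This is a Type 0 system. Kp = lim_{s→0} G(s) = 45/25 = 9/5.
e_ss = 1/(1 + Kp) = 1/(1 + 9/5) = 5/14 ≈ 0.3571.

e_ss = 0.3571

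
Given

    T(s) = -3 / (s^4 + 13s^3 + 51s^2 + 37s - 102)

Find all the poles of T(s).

The poles are the roots of the denominator s^4 + 13s^3 + 51s^2 + 37s - 102 = 0.
Trying s = -6: the polynomial evaluates to 0, so (s + 6) is a factor.
Dividing out leaves s^3 + 7s^2 + 9s - 17 = 0.
This factors further as (s^2 + 8s + 17)(s - 1) = 0.

s = -4 ± j, -6, 1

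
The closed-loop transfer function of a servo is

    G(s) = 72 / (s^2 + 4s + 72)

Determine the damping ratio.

ζ ≈ 0.2357

Compare the denominator to the standard form s^2 + 2ζωₙs + ωₙ².
ωₙ² = 72, so ωₙ = √72 ≈ 8.485 rad/s.
2ζωₙ = 4, so ζ = 4/(2·√72) ≈ 0.2357.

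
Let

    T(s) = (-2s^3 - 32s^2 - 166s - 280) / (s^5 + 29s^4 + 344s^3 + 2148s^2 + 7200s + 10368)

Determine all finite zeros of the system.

Set the numerator to zero: -2s^3 - 32s^2 - 166s - 280 = 0, i.e. -2·(s^3 + 16s^2 + 83s + 140) = 0.
Factoring: (s + 4)(s + 7)(s + 5) = 0.

s = -4, -7, -5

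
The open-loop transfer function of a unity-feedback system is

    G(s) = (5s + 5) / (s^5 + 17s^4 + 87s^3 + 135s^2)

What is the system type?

Factor s from the denominator: s^5 + 17s^4 + 87s^3 + 135s^2 = s^2·(s^3 + 17s^2 + 87s + 135).
There are 2 poles at the origin, so the system is Type 2.

Type 2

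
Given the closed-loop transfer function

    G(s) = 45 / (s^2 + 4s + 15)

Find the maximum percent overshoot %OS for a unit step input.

%OS ≈ 15.0%

Comparing s^2 + 4s + 15 to s^2 + 2ζωₙs + ωₙ²: ωₙ = √15 ≈ 3.873 rad/s and ζ = 4/(2·√15) ≈ 0.5164.
%OS = 100·exp(−πζ/√(1−ζ²)) = 100·exp(−π·0.5164/√(1−0.5164²)) ≈ 15.0%.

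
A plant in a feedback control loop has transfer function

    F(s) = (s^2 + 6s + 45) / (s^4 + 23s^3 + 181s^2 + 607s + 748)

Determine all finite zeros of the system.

Set the numerator to zero: s^2 + 6s + 45 = 0.
Factoring: (s^2 + 6s + 45) = 0.

s = -3 ± 6j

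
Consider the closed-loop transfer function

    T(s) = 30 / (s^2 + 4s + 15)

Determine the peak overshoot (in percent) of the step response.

Comparing s^2 + 4s + 15 to s^2 + 2ζωₙs + ωₙ²: ωₙ = √15 ≈ 3.873 rad/s and ζ = 4/(2·√15) ≈ 0.5164.
%OS = 100·exp(−πζ/√(1−ζ²)) = 100·exp(−π·0.5164/√(1−0.5164²)) ≈ 15.0%.

%OS ≈ 15.0%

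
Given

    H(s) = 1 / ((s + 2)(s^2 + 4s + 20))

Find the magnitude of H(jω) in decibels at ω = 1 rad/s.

|H(j1)|_dB ≈ -32.8 dB

Substitute s = j1: numerator = 1, denominator = 34 + j27.
|H(j1)| = |1| / |34 + j27| = 1 / 43.417 ≈ 0.02303.
In decibels: 20·log₁₀(0.02303) ≈ -32.8 dB.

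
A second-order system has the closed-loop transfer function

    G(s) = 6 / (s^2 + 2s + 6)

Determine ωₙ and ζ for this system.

Compare the denominator to the standard form s^2 + 2ζωₙs + ωₙ².
ωₙ² = 6, so ωₙ = √6 ≈ 2.449 rad/s.
2ζωₙ = 2, so ζ = 2/(2·√6) ≈ 0.4082.

ωₙ ≈ 2.449 rad/s, ζ ≈ 0.4082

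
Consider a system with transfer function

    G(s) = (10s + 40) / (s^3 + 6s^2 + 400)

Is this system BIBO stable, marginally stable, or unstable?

The denominator s^3 + 6s^2 + 400 factors as (s + 10)(s^2 - 4s + 40), giving poles at s = -10, 2 ± 6j.
Since the pole(s) at s = 2 ± 6j lie in the right half-plane, the system is unstable.

unstable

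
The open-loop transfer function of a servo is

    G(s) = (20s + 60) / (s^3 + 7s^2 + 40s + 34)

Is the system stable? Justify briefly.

stable

The denominator s^3 + 7s^2 + 40s + 34 factors as (s^2 + 6s + 34)(s + 1), giving poles at s = -3 ± 5j, -1.
Since all poles lie strictly in the left half-plane, the system is stable.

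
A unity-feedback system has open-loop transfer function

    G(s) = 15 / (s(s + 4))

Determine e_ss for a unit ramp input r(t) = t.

G(s) has one pole at the origin.
This is a Type 1 system. Kv = lim_{s→0} s·G(s) = 15/4.
e_ss = 1/Kv = 1/(15/4) = 4/15 ≈ 0.2667.

e_ss = 0.2667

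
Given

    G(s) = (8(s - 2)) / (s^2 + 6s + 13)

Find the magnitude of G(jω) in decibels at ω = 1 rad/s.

|G(j1)|_dB ≈ 2.50 dB

Substitute s = j1: numerator = -16 + j8, denominator = 12 + j6.
|G(j1)| = |-16 + j8| / |12 + j6| = 17.889 / 13.416 ≈ 1.333.
In decibels: 20·log₁₀(1.333) ≈ 2.50 dB.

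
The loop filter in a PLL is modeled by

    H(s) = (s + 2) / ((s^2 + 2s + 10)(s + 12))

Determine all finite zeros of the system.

s = -2

Set the numerator to zero: s + 2 = 0.
So s = -2.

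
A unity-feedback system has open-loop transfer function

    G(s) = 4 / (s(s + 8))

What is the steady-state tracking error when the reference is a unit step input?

e_ss = 0

G(s) has one pole at the origin.
This is a Type 1 system; for a step input the steady-state error is zero.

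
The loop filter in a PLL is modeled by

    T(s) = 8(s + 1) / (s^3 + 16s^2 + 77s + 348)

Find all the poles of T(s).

s = -2 ± 5j, -12

The poles are the roots of the denominator s^3 + 16s^2 + 77s + 348 = 0.
Trying s = -12: the polynomial evaluates to 0, so (s + 12) is a factor.
Dividing out leaves s^2 + 4s + 29 = 0.
The quadratic formula then gives s = -2 ± 5j.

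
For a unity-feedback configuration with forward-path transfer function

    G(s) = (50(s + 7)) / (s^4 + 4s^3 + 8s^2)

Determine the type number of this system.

The denominator has 2 factors of s at the origin (free integrators), so this is a Type 2 system.

Type 2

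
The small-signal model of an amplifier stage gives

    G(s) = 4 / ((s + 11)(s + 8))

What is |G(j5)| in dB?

|G(j5)|_dB ≈ -29.1 dB

Substitute s = j5: numerator = 4, denominator = 63 + j95.
|G(j5)| = |4| / |63 + j95| = 4 / 113.99 ≈ 0.03509.
In decibels: 20·log₁₀(0.03509) ≈ -29.1 dB.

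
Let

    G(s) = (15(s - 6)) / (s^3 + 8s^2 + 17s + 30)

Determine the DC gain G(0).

Set s = 0: G(0) = (-90) / (30) = -3.

G(0) = -3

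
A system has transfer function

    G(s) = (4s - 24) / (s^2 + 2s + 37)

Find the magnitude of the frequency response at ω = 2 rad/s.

Substitute s = j2: numerator = -24 + j8, denominator = 33 + j4.
|G(j2)| = |-24 + j8| / |33 + j4| = 25.298 / 33.242 ≈ 0.7610.

|G(j2)| ≈ 0.7610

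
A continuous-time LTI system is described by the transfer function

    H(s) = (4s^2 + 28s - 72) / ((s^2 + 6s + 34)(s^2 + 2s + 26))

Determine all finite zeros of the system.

s = 2, -9

Set the numerator to zero: 4s^2 + 28s - 72 = 0, i.e. 4·(s^2 + 7s - 18) = 0.
Factoring: (s - 2)(s + 9) = 0.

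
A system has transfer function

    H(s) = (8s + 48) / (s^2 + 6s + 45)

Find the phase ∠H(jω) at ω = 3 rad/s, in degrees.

At s = j3: numerator = 48 + j24, denominator = 36 + j18.
∠H = ∠num − ∠den = 26.565° − (26.565°) = 0°.

∠H(j3) ≈ 0°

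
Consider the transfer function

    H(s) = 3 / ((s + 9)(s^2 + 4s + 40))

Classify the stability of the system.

stable

The poles can be read from the denominator factors: s = -9, -2 + 6j, -2 - 6j.
Since all poles lie strictly in the left half-plane, the system is stable.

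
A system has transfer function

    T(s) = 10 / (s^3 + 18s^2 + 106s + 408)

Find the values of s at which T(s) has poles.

The poles are the roots of the denominator s^3 + 18s^2 + 106s + 408 = 0.
Trying s = -12: the polynomial evaluates to 0, so (s + 12) is a factor.
Dividing out leaves s^2 + 6s + 34 = 0.
The quadratic formula then gives s = -3 ± 5j.

s = -3 ± 5j, -12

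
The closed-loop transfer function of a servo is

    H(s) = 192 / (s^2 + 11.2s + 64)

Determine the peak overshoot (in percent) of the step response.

%OS ≈ 4.60%

Comparing s^2 + 11.2s + 64 to s^2 + 2ζωₙs + ωₙ²: ωₙ = 8 rad/s and ζ = 11.2/(2·8) = 0.7.
%OS = 100·exp(−πζ/√(1−ζ²)) = 100·exp(−π·0.7/√(1−0.7²)) ≈ 4.60%.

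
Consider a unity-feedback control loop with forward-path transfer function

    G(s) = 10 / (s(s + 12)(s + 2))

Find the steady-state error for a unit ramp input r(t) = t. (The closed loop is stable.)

e_ss = 2.400

G(s) has one pole at the origin.
This is a Type 1 system. Kv = lim_{s→0} s·G(s) = 10/24 = 5/12.
e_ss = 1/Kv = 1/(5/12) = 12/5 ≈ 2.400.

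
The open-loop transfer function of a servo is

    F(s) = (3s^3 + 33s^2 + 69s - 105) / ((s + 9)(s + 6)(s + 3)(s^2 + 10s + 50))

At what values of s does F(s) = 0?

Set the numerator to zero: 3s^3 + 33s^2 + 69s - 105 = 0, i.e. 3·(s^3 + 11s^2 + 23s - 35) = 0.
Factoring: (s + 5)(s + 7)(s - 1) = 0.

s = -5, -7, 1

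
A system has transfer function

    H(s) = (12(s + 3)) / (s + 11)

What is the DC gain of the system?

H(0) = 36/11 ≈ 3.273

Set s = 0: H(0) = (36) / (11) = 36/11.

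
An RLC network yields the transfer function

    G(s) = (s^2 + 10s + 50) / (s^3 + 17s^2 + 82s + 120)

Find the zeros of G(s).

Set the numerator to zero: s^2 + 10s + 50 = 0.
Factoring: (s^2 + 10s + 50) = 0.

s = -5 + 5j, -5 - 5j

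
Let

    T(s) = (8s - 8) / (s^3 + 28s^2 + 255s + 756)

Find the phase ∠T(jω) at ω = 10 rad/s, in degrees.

∠T(j10) ≈ -47.12°

At s = j10: numerator = -8 + j80, denominator = -2044 + j1550.
∠T = ∠num − ∠den = 95.711° − (142.83°) = -47.12°.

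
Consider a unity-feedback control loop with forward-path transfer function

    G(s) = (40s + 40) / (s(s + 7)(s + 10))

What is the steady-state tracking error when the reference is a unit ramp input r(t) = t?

G(s) has one pole at the origin.
This is a Type 1 system. Kv = lim_{s→0} s·G(s) = 40/70 = 4/7.
e_ss = 1/Kv = 1/(4/7) = 7/4 ≈ 1.750.

e_ss = 1.750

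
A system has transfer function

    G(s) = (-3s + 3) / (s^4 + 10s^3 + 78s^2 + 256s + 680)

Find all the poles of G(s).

s = -3 ± 5j, -2 ± 4j

The poles are the roots of the denominator s^4 + 10s^3 + 78s^2 + 256s + 680 = 0.
No real roots exist; factor into two real quadratics: (s^2 + 6s + 34)(s^2 + 4s + 20) = 0.
Each quadratic gives a conjugate pair via the quadratic formula.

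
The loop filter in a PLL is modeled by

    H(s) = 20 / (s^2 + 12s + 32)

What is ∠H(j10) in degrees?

∠H(j10) ≈ -119.5°

At s = j10: numerator = 20, denominator = -68 + j120.
∠H = ∠num − ∠den = 0° − (119.54°) = -119.5°.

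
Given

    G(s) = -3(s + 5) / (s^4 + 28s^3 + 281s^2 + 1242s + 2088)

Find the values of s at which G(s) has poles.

The poles are the roots of the denominator s^4 + 28s^3 + 281s^2 + 1242s + 2088 = 0.
Trying s = -6: the polynomial evaluates to 0, so (s + 6) is a factor.
Dividing out leaves s^3 + 22s^2 + 149s + 348 = 0.
This factors further as (s^2 + 10s + 29)(s + 12) = 0.

s = -5 ± 2j, -6, -12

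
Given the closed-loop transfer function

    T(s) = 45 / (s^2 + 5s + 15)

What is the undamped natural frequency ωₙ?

Compare the denominator to the standard form s^2 + 2ζωₙs + ωₙ².
ωₙ² = 15, so ωₙ = √15 ≈ 3.873 rad/s.

ωₙ ≈ 3.873 rad/s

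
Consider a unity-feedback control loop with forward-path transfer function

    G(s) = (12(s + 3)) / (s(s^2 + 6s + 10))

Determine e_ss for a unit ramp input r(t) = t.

G(s) has one pole at the origin.
This is a Type 1 system. Kv = lim_{s→0} s·G(s) = 36/10 = 18/5.
e_ss = 1/Kv = 1/(18/5) = 5/18 ≈ 0.2778.

e_ss = 0.2778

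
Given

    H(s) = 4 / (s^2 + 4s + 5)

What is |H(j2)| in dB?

|H(j2)|_dB ≈ -6.09 dB

Substitute s = j2: numerator = 4, denominator = 1 + j8.
|H(j2)| = |4| / |1 + j8| = 4 / 8.0623 ≈ 0.4961.
In decibels: 20·log₁₀(0.4961) ≈ -6.09 dB.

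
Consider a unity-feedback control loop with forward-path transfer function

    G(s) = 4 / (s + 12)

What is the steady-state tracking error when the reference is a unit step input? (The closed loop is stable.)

e_ss = 0.7500

G(s) has no poles at the origin.
This is a Type 0 system. Kp = lim_{s→0} G(s) = 4/12 = 1/3.
e_ss = 1/(1 + Kp) = 1/(1 + 1/3) = 3/4 ≈ 0.7500.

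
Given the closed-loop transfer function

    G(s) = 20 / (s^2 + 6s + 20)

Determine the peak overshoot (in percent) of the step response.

%OS ≈ 5.83%

Comparing s^2 + 6s + 20 to s^2 + 2ζωₙs + ωₙ²: ωₙ = √20 ≈ 4.472 rad/s and ζ = 6/(2·√20) ≈ 0.6708.
%OS = 100·exp(−πζ/√(1−ζ²)) = 100·exp(−π·0.6708/√(1−0.6708²)) ≈ 5.83%.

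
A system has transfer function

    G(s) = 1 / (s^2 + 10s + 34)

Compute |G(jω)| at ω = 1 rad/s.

|G(j1)| ≈ 0.02900

Substitute s = j1: numerator = 1, denominator = 33 + j10.
|G(j1)| = |1| / |33 + j10| = 1 / 34.482 ≈ 0.02900.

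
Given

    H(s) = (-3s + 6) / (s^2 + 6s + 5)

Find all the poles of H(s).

s = -5, -1

The poles are the roots of the denominator s^2 + 6s + 5 = 0.
Factoring: (s + 5)(s + 1) = 0, so s = -5 and s = -1.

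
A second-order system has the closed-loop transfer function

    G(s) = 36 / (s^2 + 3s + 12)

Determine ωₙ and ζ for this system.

ωₙ ≈ 3.464 rad/s, ζ ≈ 0.4330

Compare the denominator to the standard form s^2 + 2ζωₙs + ωₙ².
ωₙ² = 12, so ωₙ = √12 ≈ 3.464 rad/s.
2ζωₙ = 3, so ζ = 3/(2·√12) ≈ 0.4330.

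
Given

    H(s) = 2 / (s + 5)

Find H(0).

H(0) = 2/5 ≈ 0.4000

Set s = 0: H(0) = (2) / (5) = 2/5.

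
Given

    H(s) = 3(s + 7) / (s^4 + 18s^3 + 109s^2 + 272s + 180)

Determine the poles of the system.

s = -4 + 2j, -4 - 2j, -1, -9

The poles are the roots of the denominator s^4 + 18s^3 + 109s^2 + 272s + 180 = 0.
Trying s = -1: the polynomial evaluates to 0, so (s + 1) is a factor.
Dividing out leaves s^3 + 17s^2 + 92s + 180 = 0.
This factors further as (s^2 + 8s + 20)(s + 9) = 0.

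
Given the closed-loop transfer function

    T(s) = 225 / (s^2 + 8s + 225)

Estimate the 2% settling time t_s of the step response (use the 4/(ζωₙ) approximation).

Comparing s^2 + 8s + 225 to s^2 + 2ζωₙs + ωₙ²: ωₙ = 15 rad/s and ζ = 8/(2·15) ≈ 0.2667.
ζωₙ = 8/2 = 4, so t_s ≈ 4/(ζωₙ) = 4/4 = 1 s.

t_s ≈ 1 s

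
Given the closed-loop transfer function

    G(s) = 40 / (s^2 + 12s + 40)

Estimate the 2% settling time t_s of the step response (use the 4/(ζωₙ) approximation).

Comparing s^2 + 12s + 40 to s^2 + 2ζωₙs + ωₙ²: ωₙ = √40 ≈ 6.325 rad/s and ζ = 12/(2·√40) ≈ 0.9487.
ζωₙ = 12/2 = 6, so t_s ≈ 4/(ζωₙ) = 4/6 ≈ 0.6667 s.

t_s ≈ 0.6667 s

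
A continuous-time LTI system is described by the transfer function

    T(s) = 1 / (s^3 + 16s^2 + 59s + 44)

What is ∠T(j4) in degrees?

At s = j4: numerator = 1, denominator = -212 + j172.
∠T = ∠num − ∠den = 0° − (140.95°) = -140.9°.

∠T(j4) ≈ -140.9°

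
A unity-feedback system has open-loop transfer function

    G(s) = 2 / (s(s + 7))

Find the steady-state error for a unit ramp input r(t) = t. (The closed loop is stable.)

e_ss = 3.500

G(s) has one pole at the origin.
This is a Type 1 system. Kv = lim_{s→0} s·G(s) = 2/7.
e_ss = 1/Kv = 1/(2/7) = 7/2 ≈ 3.500.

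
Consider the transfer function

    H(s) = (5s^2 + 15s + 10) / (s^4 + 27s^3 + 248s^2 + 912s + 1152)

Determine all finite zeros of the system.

Set the numerator to zero: 5s^2 + 15s + 10 = 0, i.e. 5·(s^2 + 3s + 2) = 0.
Factoring: (s + 2)(s + 1) = 0.

s = -2, -1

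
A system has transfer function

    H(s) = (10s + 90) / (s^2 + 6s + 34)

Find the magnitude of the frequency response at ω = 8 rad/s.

Substitute s = j8: numerator = 90 + j80, denominator = -30 + j48.
|H(j8)| = |90 + j80| / |-30 + j48| = 120.42 / 56.604 ≈ 2.127.

|H(j8)| ≈ 2.127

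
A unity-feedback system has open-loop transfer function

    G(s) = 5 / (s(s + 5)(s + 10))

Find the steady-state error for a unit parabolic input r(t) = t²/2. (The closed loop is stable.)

G(s) has one pole at the origin.
This is a Type 1 system; Ka = lim_{s→0} s^2·G(s) = 0, so the steady-state error for a parabola input is infinite.

e_ss = ∞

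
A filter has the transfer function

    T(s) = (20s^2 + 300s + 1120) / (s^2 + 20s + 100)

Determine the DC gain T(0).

T(0) = 56/5 ≈ 11.20

Set s = 0: T(0) = (1120) / (100) = 56/5.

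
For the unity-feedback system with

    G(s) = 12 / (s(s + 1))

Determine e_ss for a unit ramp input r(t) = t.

G(s) has one pole at the origin.
This is a Type 1 system. Kv = lim_{s→0} s·G(s) = 12/1.
e_ss = 1/Kv = 1/(12) = 1/12 ≈ 0.08333.

e_ss = 0.08333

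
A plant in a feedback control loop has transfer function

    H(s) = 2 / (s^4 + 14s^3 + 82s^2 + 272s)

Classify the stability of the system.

marginally stable

The denominator s^4 + 14s^3 + 82s^2 + 272s factors as s(s + 8)(s^2 + 6s + 34), giving poles at s = 0, -8, -3 ± 5j.
Since the simple pole(s) at s = 0 lie on the jω-axis with none in the right half-plane, the system is marginally stable.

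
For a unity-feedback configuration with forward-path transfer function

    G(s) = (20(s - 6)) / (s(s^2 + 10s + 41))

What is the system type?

Type 1

The denominator has 1 factor of s at the origin (free integrator), so this is a Type 1 system.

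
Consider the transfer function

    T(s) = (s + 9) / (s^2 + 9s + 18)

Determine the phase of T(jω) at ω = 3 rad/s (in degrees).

At s = j3: numerator = 9 + j3, denominator = 9 + j27.
∠T = ∠num − ∠den = 18.435° − (71.565°) = -53.13°.

∠T(j3) ≈ -53.13°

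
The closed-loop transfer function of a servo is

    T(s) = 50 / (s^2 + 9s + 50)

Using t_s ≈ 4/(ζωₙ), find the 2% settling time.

Comparing s^2 + 9s + 50 to s^2 + 2ζωₙs + ωₙ²: ωₙ = √50 ≈ 7.071 rad/s and ζ = 9/(2·√50) ≈ 0.6364.
ζωₙ = 9/2 = 4.5, so t_s ≈ 4/(ζωₙ) = 4/4.5 ≈ 0.8889 s.

t_s ≈ 0.8889 s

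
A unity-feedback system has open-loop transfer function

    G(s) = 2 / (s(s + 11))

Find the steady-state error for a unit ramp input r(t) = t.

G(s) has one pole at the origin.
This is a Type 1 system. Kv = lim_{s→0} s·G(s) = 2/11.
e_ss = 1/Kv = 1/(2/11) = 11/2 ≈ 5.500.

e_ss = 5.500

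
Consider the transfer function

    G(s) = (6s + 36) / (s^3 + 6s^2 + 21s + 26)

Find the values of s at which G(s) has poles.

s = -2 + 3j, -2 - 3j, -2

The poles are the roots of the denominator s^3 + 6s^2 + 21s + 26 = 0.
Trying s = -2: the polynomial evaluates to 0, so (s + 2) is a factor.
Dividing out leaves s^2 + 4s + 13 = 0.
The quadratic formula then gives s = -2 ± 3j.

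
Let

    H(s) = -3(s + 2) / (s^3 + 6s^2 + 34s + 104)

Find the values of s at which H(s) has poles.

The poles are the roots of the denominator s^3 + 6s^2 + 34s + 104 = 0.
Trying s = -4: the polynomial evaluates to 0, so (s + 4) is a factor.
Dividing out leaves s^2 + 2s + 26 = 0.
The quadratic formula then gives s = -1 ± 5j.

s = -1 ± 5j, -4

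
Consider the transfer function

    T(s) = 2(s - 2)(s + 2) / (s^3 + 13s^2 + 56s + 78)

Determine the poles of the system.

The poles are the roots of the denominator s^3 + 13s^2 + 56s + 78 = 0.
Trying s = -3: the polynomial evaluates to 0, so (s + 3) is a factor.
Dividing out leaves s^2 + 10s + 26 = 0.
The quadratic formula then gives s = -5 ± 1j.

s = -5 + j, -5 - j, -3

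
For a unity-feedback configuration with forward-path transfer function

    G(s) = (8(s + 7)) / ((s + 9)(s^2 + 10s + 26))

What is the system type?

Type 0

The denominator has no factor of s at the origin — no free integrator — so this is a Type 0 system.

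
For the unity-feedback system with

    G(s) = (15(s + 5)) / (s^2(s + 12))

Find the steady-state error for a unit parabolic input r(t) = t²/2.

e_ss = 0.1600

G(s) has 2 poles at the origin.
This is a Type 2 system. Ka = lim_{s→0} s^2·G(s) = 75/12 = 25/4.
e_ss = 1/Ka = 1/(25/4) = 4/25 ≈ 0.1600.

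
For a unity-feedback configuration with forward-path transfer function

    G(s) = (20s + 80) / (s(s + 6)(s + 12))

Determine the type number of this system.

Type 1

The denominator has 1 factor of s at the origin (free integrator), so this is a Type 1 system.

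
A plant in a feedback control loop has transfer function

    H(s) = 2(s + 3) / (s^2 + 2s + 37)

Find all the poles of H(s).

The poles are the roots of the denominator s^2 + 2s + 37 = 0.
Using the quadratic formula: s = (-2 ± √(-144))/2 = -1 ± 6j.

s = -1 + 6j, -1 - 6j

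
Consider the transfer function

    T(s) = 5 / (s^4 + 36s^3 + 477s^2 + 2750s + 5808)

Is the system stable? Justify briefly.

The denominator s^4 + 36s^3 + 477s^2 + 2750s + 5808 factors as (s + 6)(s + 11)^2(s + 8), giving poles at s = -6, -11, -8, -11.
Since all poles lie strictly in the left half-plane, the system is stable.

stable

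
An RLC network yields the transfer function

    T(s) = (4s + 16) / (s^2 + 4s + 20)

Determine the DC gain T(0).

T(0) = 4/5 ≈ 0.8000

Set s = 0: T(0) = (16) / (20) = 4/5.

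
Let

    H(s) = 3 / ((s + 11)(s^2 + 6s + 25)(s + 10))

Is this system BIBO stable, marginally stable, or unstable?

The poles can be read from the denominator factors: s = -11, -3 + 4j, -3 - 4j, -10.
Since all poles lie strictly in the left half-plane, the system is stable.

stable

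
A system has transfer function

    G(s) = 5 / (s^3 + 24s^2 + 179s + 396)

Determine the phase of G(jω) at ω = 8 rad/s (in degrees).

∠G(j8) ≈ -141.1°

At s = j8: numerator = 5, denominator = -1140 + j920.
∠G = ∠num − ∠den = 0° − (141.10°) = -141.1°.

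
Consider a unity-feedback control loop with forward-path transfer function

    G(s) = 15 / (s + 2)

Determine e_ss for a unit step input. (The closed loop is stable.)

e_ss = 0.1176

G(s) has no poles at the origin.
This is a Type 0 system. Kp = lim_{s→0} G(s) = 15/2.
e_ss = 1/(1 + Kp) = 1/(1 + 15/2) = 2/17 ≈ 0.1176.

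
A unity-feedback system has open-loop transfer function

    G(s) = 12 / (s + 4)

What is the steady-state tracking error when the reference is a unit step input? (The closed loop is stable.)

G(s) has no poles at the origin.
This is a Type 0 system. Kp = lim_{s→0} G(s) = 12/4 = 3.
e_ss = 1/(1 + Kp) = 1/(1 + 3) = 1/4 ≈ 0.2500.

e_ss = 0.2500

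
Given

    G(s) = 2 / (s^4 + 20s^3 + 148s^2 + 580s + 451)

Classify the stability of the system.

The denominator s^4 + 20s^3 + 148s^2 + 580s + 451 factors as (s^2 + 8s + 41)(s + 11)(s + 1), giving poles at s = -4 ± 5j, -11, -1.
Since all poles lie strictly in the left half-plane, the system is stable.

stable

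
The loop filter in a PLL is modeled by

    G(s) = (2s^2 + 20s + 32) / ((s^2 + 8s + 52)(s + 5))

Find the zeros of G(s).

Set the numerator to zero: 2s^2 + 20s + 32 = 0, i.e. 2·(s^2 + 10s + 16) = 0.
Factoring: (s + 8)(s + 2) = 0.

s = -8, -2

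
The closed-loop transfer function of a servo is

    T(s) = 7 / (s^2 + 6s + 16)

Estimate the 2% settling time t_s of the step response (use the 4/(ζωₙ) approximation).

Comparing s^2 + 6s + 16 to s^2 + 2ζωₙs + ωₙ²: ωₙ = 4 rad/s and ζ = 6/(2·4) = 0.75.
ζωₙ = 6/2 = 3, so t_s ≈ 4/(ζωₙ) = 4/3 ≈ 1.333 s.

t_s ≈ 1.333 s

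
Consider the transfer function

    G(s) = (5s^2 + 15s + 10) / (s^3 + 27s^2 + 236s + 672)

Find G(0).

G(0) = 5/336 ≈ 0.01488

Set s = 0: G(0) = (10) / (672) = 5/336.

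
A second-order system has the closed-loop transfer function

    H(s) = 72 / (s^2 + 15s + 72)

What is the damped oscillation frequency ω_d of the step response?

ω_d ≈ 3.969 rad/s

Comparing s^2 + 15s + 72 to s^2 + 2ζωₙs + ωₙ²: ωₙ = √72 ≈ 8.485 rad/s and ζ = 15/(2·√72) ≈ 0.8839.
ζωₙ = 15/2 = 7.5, so ω_d = ωₙ√(1−ζ²) = √(ωₙ² − (ζωₙ)²) = √(72 − 7.5²) = √15.75 ≈ 3.969 rad/s.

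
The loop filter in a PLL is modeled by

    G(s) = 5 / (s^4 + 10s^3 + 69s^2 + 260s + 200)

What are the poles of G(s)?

s = -2 + 6j, -2 - 6j, -1, -5

The poles are the roots of the denominator s^4 + 10s^3 + 69s^2 + 260s + 200 = 0.
Trying s = -1: the polynomial evaluates to 0, so (s + 1) is a factor.
Dividing out leaves s^3 + 9s^2 + 60s + 200 = 0.
This factors further as (s^2 + 4s + 40)(s + 5) = 0.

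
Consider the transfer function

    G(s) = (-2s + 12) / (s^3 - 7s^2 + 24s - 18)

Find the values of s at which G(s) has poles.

The poles are the roots of the denominator s^3 - 7s^2 + 24s - 18 = 0.
Trying s = 1: the polynomial evaluates to 0, so (s - 1) is a factor.
Dividing out leaves s^2 - 6s + 18 = 0.
The quadratic formula then gives s = 3 ± 3j.

s = 3 ± 3j, 1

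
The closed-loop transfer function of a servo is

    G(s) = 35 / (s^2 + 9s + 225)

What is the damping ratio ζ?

Compare the denominator to the standard form s^2 + 2ζωₙs + ωₙ².
ωₙ² = 225, so ωₙ = 15 rad/s.
2ζωₙ = 9, so ζ = 9/(2·15) = 0.3.
With ζ = 0.3 the response is underdamped.

ζ = 0.3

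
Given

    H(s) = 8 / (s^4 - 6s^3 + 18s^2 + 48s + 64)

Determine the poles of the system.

The poles are the roots of the denominator s^4 - 6s^3 + 18s^2 + 48s + 64 = 0.
No real roots exist; factor into two real quadratics: (s^2 - 8s + 32)(s^2 + 2s + 2) = 0.
Each quadratic gives a conjugate pair via the quadratic formula.

s = 4 ± 4j, -1 ± j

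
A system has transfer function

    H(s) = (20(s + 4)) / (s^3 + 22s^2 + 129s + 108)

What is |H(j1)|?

Substitute s = j1: numerator = 80 + j20, denominator = 86 + j128.
|H(j1)| = |80 + j20| / |86 + j128| = 82.462 / 154.21 ≈ 0.5347.

|H(j1)| ≈ 0.5347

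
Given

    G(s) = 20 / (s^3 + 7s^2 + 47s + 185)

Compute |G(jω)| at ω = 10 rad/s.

|G(j10)| ≈ 0.02706

Substitute s = j10: numerator = 20, denominator = -515 - j530.
|G(j10)| = |20| / |-515 - j530| = 20 / 739.00 ≈ 0.02706.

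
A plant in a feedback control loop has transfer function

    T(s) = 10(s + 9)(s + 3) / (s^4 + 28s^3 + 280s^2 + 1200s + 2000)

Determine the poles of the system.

s = -4 + 2j, -4 - 2j, -10, -10

The poles are the roots of the denominator s^4 + 28s^3 + 280s^2 + 1200s + 2000 = 0.
Trying s = -10: the polynomial evaluates to 0, so (s + 10) is a factor.
Dividing out leaves s^3 + 18s^2 + 100s + 200 = 0.
This factors further as (s^2 + 8s + 20)(s + 10) = 0.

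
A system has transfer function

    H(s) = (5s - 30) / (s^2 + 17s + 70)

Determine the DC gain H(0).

H(0) = -3/7 ≈ -0.4286

Set s = 0: H(0) = (-30) / (70) = -3/7.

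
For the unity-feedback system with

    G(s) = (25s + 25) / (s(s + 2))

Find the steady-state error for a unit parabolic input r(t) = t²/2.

e_ss = ∞

G(s) has one pole at the origin.
This is a Type 1 system; Ka = lim_{s→0} s^2·G(s) = 0, so the steady-state error for a parabola input is infinite.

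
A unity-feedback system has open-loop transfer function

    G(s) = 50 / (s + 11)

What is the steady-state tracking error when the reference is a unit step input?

G(s) has no poles at the origin.
This is a Type 0 system. Kp = lim_{s→0} G(s) = 50/11.
e_ss = 1/(1 + Kp) = 1/(1 + 50/11) = 11/61 ≈ 0.1803.

e_ss = 0.1803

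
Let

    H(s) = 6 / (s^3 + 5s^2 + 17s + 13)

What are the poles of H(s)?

The poles are the roots of the denominator s^3 + 5s^2 + 17s + 13 = 0.
Trying s = -1: the polynomial evaluates to 0, so (s + 1) is a factor.
Dividing out leaves s^2 + 4s + 13 = 0.
The quadratic formula then gives s = -2 ± 3j.

s = -2 ± 3j, -1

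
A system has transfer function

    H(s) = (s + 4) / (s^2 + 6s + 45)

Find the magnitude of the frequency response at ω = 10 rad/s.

Substitute s = j10: numerator = 4 + j10, denominator = -55 + j60.
|H(j10)| = |4 + j10| / |-55 + j60| = 10.770 / 81.394 ≈ 0.1323.

|H(j10)| ≈ 0.1323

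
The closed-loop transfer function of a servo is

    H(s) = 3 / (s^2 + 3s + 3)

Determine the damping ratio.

Compare the denominator to the standard form s^2 + 2ζωₙs + ωₙ².
ωₙ² = 3, so ωₙ = √3 ≈ 1.732 rad/s.
2ζωₙ = 3, so ζ = 3/(2·√3) ≈ 0.8660.
With ζ = 0.8660 the response is underdamped.

ζ ≈ 0.8660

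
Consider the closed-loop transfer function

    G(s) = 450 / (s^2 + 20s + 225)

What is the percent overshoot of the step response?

%OS ≈ 6.02%

Comparing s^2 + 20s + 225 to s^2 + 2ζωₙs + ωₙ²: ωₙ = 15 rad/s and ζ = 20/(2·15) ≈ 0.6667.
%OS = 100·exp(−πζ/√(1−ζ²)) = 100·exp(−π·0.6667/√(1−0.6667²)) ≈ 6.02%.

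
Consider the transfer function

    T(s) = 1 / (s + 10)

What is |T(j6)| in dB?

Substitute s = j6: numerator = 1, denominator = 10 + j6.
|T(j6)| = |1| / |10 + j6| = 1 / 11.662 ≈ 0.08575.
In decibels: 20·log₁₀(0.08575) ≈ -21.3 dB.

|T(j6)|_dB ≈ -21.3 dB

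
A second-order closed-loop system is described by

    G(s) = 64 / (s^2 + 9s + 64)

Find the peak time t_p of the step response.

t_p ≈ 0.4750 s

Comparing s^2 + 9s + 64 to s^2 + 2ζωₙs + ωₙ²: ωₙ = 8 rad/s and ζ = 9/(2·8) = 0.5625.
ζωₙ = 9/2 = 4.5, so ω_d = ωₙ√(1−ζ²) = √(ωₙ² − (ζωₙ)²) = √(64 − 4.5²) = √43.75 ≈ 6.614 rad/s.
t_p = π/ω_d = π/6.614 ≈ 0.4750 s.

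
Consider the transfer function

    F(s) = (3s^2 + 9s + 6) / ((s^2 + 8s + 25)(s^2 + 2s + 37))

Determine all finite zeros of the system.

Set the numerator to zero: 3s^2 + 9s + 6 = 0, i.e. 3·(s^2 + 3s + 2) = 0.
Factoring: (s + 1)(s + 2) = 0.

s = -1, -2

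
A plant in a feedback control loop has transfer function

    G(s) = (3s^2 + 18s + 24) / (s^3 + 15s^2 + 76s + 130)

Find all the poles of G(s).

The poles are the roots of the denominator s^3 + 15s^2 + 76s + 130 = 0.
Trying s = -5: the polynomial evaluates to 0, so (s + 5) is a factor.
Dividing out leaves s^2 + 10s + 26 = 0.
The quadratic formula then gives s = -5 ± 1j.

s = -5 ± j, -5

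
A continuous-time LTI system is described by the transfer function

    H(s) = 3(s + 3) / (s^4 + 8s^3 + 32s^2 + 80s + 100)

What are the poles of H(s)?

The poles are the roots of the denominator s^4 + 8s^3 + 32s^2 + 80s + 100 = 0.
No real roots exist; factor into two real quadratics: (s^2 + 6s + 10)(s^2 + 2s + 10) = 0.
Each quadratic gives a conjugate pair via the quadratic formula.

s = -3 + j, -3 - j, -1 + 3j, -1 - 3j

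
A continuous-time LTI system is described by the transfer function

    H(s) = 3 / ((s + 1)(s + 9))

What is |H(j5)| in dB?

Substitute s = j5: numerator = 3, denominator = -16 + j50.
|H(j5)| = |3| / |-16 + j50| = 3 / 52.498 ≈ 0.05715.
In decibels: 20·log₁₀(0.05715) ≈ -24.9 dB.

|H(j5)|_dB ≈ -24.9 dB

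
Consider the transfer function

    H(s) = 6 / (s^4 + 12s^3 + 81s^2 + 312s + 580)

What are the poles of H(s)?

The poles are the roots of the denominator s^4 + 12s^3 + 81s^2 + 312s + 580 = 0.
No real roots exist; factor into two real quadratics: (s^2 + 8s + 20)(s^2 + 4s + 29) = 0.
Each quadratic gives a conjugate pair via the quadratic formula.

s = -4 ± 2j, -2 ± 5j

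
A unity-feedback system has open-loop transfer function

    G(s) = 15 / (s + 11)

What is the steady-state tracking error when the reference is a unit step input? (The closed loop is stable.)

G(s) has no poles at the origin.
This is a Type 0 system. Kp = lim_{s→0} G(s) = 15/11.
e_ss = 1/(1 + Kp) = 1/(1 + 15/11) = 11/26 ≈ 0.4231.

e_ss = 0.4231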